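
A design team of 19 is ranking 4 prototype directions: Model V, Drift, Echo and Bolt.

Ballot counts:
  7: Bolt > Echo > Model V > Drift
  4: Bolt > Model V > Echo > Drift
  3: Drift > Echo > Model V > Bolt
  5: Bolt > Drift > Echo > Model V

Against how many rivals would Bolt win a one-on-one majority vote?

Bolt against each rival (19 engineers):
Bolt vs Model V: 16 to 3, Bolt.
Bolt vs Drift: Bolt, 16–3.
Bolt vs Echo: Bolt wins 16–3.
Bolt beats Model V, Drift, Echo — 3 pairwise wins.

3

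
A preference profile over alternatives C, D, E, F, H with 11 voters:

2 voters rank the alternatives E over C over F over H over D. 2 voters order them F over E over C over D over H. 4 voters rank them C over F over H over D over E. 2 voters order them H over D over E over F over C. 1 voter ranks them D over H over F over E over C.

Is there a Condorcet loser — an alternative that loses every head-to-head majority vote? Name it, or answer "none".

Pairwise majorities:
C–D: C 8–3.
C vs E: 4 for C, 7 for E — E by 7–4.
C vs F: C wins 6–5.
C vs H: C is ranked higher on 2+2+4 = 8 ballots, H on 3. C wins 8–3.
D vs E: D preferred on 4+2+1 = 7 ballots; D wins 7–4.
D vs F: F wins 8–3.
D vs H: H, 8–3.
E–F: F 7–4.
E vs H: E is ranked higher on 2+2 = 4 ballots, H on 7. H wins 7–4.
F–H: F 8–3.
Every alternative wins at least one matchup (C beats D; D beats E; E beats C; F beats D; H beats D), so there is no Condorcet loser.

none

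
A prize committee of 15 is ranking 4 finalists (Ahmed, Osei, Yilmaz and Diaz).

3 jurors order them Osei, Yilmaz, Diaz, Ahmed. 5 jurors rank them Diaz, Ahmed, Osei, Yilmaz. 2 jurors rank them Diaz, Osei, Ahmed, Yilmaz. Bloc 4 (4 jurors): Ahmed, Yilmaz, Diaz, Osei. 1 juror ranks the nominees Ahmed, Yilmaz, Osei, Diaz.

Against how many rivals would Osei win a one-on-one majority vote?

1

Osei against each rival (15 jurors):
Osei vs Ahmed: Ahmed wins 10–5.
Osei vs Yilmaz: Osei preferred on 3+5+2 = 10 ballots; Osei wins 10–5.
Osei vs Diaz: Diaz wins 11–4.
Osei beats Yilmaz; loses to Ahmed, Diaz — 1 pairwise win.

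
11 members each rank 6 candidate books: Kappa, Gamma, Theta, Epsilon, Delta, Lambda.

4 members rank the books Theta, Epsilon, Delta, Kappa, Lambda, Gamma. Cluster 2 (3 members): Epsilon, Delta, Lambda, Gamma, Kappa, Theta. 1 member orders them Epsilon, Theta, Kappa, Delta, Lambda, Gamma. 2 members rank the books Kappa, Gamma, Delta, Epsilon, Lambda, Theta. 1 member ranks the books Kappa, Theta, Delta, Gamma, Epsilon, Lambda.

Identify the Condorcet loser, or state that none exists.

Gamma

Head-to-head results (11 members):
Kappa vs Gamma: Kappa, 8–3.
Kappa vs Theta: Kappa wins 6–5.
Kappa vs Epsilon: Epsilon wins 8–3.
Kappa vs Delta: Kappa preferred on 1+2+1 = 4 ballots; Delta wins 7–4.
Kappa vs Lambda: Kappa, 8–3.
Gamma vs Theta: Theta, 6–5.
Gamma vs Epsilon: 3 to 8, Epsilon.
Gamma vs Delta: Gamma preferred on 2 ballots; Delta wins 9–2.
Gamma vs Lambda: 2+1 = 3 for Gamma, 8 for Lambda — Lambda by 8–3.
Theta vs Epsilon: Epsilon wins 6–5.
Theta vs Delta: Theta, 6–5.
Theta vs Lambda: Theta preferred on 4+1+1 = 6 ballots; Theta wins 6–5.
Epsilon vs Delta: Epsilon, 8–3.
Epsilon vs Lambda: Epsilon is ranked higher on 4+3+1+2+1 = 11 ballots, Lambda on 0. Epsilon wins 11–0.
Delta–Lambda: Delta 11–0.
Gamma loses to every other book — it is the Condorcet loser.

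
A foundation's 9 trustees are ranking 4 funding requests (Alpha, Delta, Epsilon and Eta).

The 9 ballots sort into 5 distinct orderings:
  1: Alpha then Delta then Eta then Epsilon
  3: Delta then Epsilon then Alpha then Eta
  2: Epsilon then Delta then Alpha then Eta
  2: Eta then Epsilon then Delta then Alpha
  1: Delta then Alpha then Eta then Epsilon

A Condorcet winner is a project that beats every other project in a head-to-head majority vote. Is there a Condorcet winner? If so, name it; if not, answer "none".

Check each pair by majority over 9 ballots:
Alpha vs Delta: Delta, 8–1.
Alpha vs Epsilon: Alpha is ranked higher on 1+1 = 2 ballots, Epsilon on 7. Epsilon wins 7–2.
Alpha vs Eta: 1+3+2+1 = 7 for Alpha, 2 for Eta — Alpha by 7–2.
Delta vs Epsilon: Delta preferred on 1+3+1 = 5 ballots; Delta wins 5–4.
Delta–Eta: Delta 7–2.
Epsilon vs Eta: Epsilon is ranked higher on 3+2 = 5 ballots, Eta on 4. Epsilon wins 5–4.
Delta defeats every rival head-to-head and is the Condorcet winner.

Delta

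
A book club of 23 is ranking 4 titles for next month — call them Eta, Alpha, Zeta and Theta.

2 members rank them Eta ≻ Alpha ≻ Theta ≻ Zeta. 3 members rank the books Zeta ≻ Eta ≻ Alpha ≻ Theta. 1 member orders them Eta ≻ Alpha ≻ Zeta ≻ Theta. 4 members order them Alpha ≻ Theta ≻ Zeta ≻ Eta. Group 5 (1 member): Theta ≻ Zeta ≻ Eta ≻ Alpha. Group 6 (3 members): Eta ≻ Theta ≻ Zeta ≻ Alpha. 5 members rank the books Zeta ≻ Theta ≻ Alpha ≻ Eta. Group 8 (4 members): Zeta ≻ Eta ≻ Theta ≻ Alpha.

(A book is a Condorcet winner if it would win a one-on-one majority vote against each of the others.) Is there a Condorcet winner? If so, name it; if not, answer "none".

Pairwise majorities:
Eta vs Alpha: Eta is ranked higher on 2+3+1+1+3+4 = 14 ballots, Alpha on 9. Eta wins 14–9.
Eta vs Zeta: Zeta, 17–6.
Eta vs Theta: Eta, 13–10.
Alpha vs Zeta: Alpha preferred on 2+1+4 = 7 ballots; Zeta wins 16–7.
Alpha vs Theta: 2+3+1+4 = 10 for Alpha, 13 for Theta — Theta by 13–10.
Zeta–Theta: Zeta 13–10.
Zeta wins every pairwise contest, so Zeta is the Condorcet winner.

Zeta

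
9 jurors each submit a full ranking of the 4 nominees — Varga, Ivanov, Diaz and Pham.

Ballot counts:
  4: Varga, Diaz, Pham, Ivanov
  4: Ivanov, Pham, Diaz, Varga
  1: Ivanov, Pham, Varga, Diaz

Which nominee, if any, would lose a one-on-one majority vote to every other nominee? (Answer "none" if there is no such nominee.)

Pairwise majorities:
Varga vs Ivanov: Varga preferred on 4 ballots; Ivanov wins 5–4.
Varga vs Diaz: 4+1 = 5 for Varga, 4 for Diaz — Varga by 5–4.
Varga vs Pham: Varga preferred on 4 ballots; Pham wins 5–4.
Ivanov vs Diaz: Ivanov, 5–4.
Ivanov vs Pham: Ivanov preferred on 4+1 = 5 ballots; Ivanov wins 5–4.
Diaz vs Pham: 4 to 5, Pham.
Diaz loses to every other nominee — it is the Condorcet loser.

Diaz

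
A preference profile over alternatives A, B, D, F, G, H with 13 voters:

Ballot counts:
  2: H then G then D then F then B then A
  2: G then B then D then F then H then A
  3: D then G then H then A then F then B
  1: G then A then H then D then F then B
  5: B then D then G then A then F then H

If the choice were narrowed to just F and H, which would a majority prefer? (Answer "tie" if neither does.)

Ballots ranking F above H: 2 + 5 = 7.
Ballots ranking H above F: 13 − 7 = 6.
F wins the head-to-head 7–6.

F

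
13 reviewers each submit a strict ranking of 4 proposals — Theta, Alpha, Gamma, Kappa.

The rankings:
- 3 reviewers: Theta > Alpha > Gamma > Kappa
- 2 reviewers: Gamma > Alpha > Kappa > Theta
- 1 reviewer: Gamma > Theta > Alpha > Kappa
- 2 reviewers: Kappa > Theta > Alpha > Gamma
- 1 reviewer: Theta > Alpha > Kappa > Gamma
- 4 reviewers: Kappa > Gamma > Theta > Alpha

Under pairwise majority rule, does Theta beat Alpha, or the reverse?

Ballots ranking Theta above Alpha: 3 + 1 + 2 + 1 + 4 = 11.
Ballots ranking Alpha above Theta: 13 − 11 = 2.
Theta wins the head-to-head 11–2.

Theta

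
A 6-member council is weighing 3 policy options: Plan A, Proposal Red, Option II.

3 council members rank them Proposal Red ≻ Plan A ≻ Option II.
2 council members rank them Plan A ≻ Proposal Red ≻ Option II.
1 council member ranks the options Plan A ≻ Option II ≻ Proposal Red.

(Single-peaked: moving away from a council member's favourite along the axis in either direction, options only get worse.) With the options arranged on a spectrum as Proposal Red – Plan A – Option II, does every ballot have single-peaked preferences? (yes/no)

yes

Axis positions: Proposal Red=1, Plan A=2, Option II=3.
Type 1 (peak Proposal Red at position 1): ranking walks positions 1-2-3, expanding outward from the peak — single-peaked.
Type 2 (peak Plan A at position 2): ranking walks positions 2-1-3, expanding outward from the peak — single-peaked.
Type 3 (peak Plan A at position 2): ranking walks positions 2-3-1, expanding outward from the peak — single-peaked.
Every ranking is single-peaked on this axis.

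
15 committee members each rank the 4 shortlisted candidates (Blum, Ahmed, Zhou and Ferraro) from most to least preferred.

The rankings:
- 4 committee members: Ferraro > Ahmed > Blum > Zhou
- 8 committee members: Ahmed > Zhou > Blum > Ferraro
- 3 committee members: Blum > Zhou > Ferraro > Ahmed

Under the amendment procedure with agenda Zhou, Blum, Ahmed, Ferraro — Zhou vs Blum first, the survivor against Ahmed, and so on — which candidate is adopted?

Ahmed

Round 1: Zhou vs Blum — 8–7, Zhou advances.
Round 2: Zhou vs Ahmed — 3–12, Ahmed advances.
Round 3: Ahmed vs Ferraro — 8–7, Ahmed advances.
Ahmed survives the agenda.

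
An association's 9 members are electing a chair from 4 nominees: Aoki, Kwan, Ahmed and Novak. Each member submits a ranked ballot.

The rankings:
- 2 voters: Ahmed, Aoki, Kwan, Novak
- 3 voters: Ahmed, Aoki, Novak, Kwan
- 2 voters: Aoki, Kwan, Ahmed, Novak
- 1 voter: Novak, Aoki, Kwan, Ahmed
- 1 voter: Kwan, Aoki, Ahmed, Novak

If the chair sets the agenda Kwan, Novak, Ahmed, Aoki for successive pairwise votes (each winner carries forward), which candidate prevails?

Ahmed

Round 1: Kwan vs Novak — 5–4, Kwan advances.
Round 2: Kwan vs Ahmed — 4–5, Ahmed advances.
Round 3: Ahmed vs Aoki — 5–4, Ahmed advances.
Ahmed survives the agenda.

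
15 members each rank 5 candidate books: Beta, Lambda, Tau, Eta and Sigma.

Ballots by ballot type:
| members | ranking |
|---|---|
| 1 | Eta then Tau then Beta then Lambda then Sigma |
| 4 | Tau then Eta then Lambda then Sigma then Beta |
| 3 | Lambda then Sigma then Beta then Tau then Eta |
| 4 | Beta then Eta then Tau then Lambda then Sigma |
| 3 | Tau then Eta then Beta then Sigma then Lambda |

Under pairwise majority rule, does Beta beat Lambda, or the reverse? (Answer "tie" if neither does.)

Beta

Ballots ranking Beta above Lambda: 1 + 4 + 3 = 8.
Ballots ranking Lambda above Beta: 15 − 8 = 7.
Beta wins the head-to-head 8–7.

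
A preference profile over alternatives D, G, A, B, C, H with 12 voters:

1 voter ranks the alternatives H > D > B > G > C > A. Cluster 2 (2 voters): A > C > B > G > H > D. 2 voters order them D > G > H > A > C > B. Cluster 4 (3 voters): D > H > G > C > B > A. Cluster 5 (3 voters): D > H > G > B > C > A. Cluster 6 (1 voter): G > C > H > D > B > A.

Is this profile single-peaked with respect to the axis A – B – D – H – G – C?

Axis positions: A=1, B=2, D=3, H=4, G=5, C=6.
Cluster 1 (peak H at position 4): ranking walks positions 4-3-2-5-6-1, expanding outward from the peak — single-peaked.
Cluster 2: ranking walks positions 1-6-2-5-4-3; C is ranked above B even though B lies between C and the peak A on the axis — preferences dip and rise again. Not single-peaked.
Cluster 3: ranking walks positions 3-5-4-1-6-2; G is ranked above H even though H lies between G and the peak D on the axis — preferences dip and rise again. Not single-peaked.
Cluster 4 (peak D at position 3): ranking walks positions 3-4-5-6-2-1, expanding outward from the peak — single-peaked.
Cluster 5 (peak D at position 3): ranking walks positions 3-4-5-2-6-1, expanding outward from the peak — single-peaked.
Cluster 6 (peak G at position 5): ranking walks positions 5-6-4-3-2-1, expanding outward from the peak — single-peaked.
Cluster 2 violates single-peakedness, so the profile is not single-peaked on this axis.

no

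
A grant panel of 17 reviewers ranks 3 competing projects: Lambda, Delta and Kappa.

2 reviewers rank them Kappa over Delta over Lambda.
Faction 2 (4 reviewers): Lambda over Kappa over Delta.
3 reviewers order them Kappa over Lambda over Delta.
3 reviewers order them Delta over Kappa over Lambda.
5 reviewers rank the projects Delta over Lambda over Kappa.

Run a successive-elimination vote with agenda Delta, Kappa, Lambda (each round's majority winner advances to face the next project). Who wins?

Round 1: Delta vs Kappa — 8–9, Kappa advances.
Round 2: Kappa vs Lambda — 8–9, Lambda advances.
Lambda survives the agenda.

Lambda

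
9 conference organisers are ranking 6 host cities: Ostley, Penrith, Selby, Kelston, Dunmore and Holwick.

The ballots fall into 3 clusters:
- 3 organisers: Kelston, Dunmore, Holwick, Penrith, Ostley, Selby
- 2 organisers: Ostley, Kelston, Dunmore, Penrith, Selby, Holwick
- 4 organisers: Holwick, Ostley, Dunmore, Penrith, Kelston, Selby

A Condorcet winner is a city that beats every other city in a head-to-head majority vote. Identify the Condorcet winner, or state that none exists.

none

Head-to-head results (9 organisers):
Ostley vs Penrith: 6 to 3, Ostley.
Ostley vs Selby: Ostley preferred on 3+2+4 = 9 ballots; Ostley wins 9–0.
Ostley vs Kelston: 2+4 = 6 for Ostley, 3 for Kelston — Ostley by 6–3.
Ostley vs Dunmore: Ostley is ranked higher on 2+4 = 6 ballots, Dunmore on 3. Ostley wins 6–3.
Ostley vs Holwick: 2 to 7, Holwick.
Penrith vs Selby: 9 to 0, Penrith.
Penrith vs Kelston: 4 for Penrith, 5 for Kelston — Kelston by 5–4.
Penrith vs Dunmore: 0 for Penrith, 9 for Dunmore — Dunmore by 9–0.
Penrith vs Holwick: Penrith is ranked higher on 2 ballots, Holwick on 7. Holwick wins 7–2.
Selby vs Kelston: Selby preferred on 0 ballots; Kelston wins 9–0.
Selby vs Dunmore: 0 for Selby, 9 for Dunmore — Dunmore by 9–0.
Selby vs Holwick: Selby is ranked higher on 2 ballots, Holwick on 7. Holwick wins 7–2.
Kelston vs Dunmore: 5 to 4, Kelston.
Kelston vs Holwick: 3+2 = 5 for Kelston, 4 for Holwick — Kelston by 5–4.
Dunmore vs Holwick: Dunmore is ranked higher on 3+2 = 5 ballots, Holwick on 4. Dunmore wins 5–4.
Each city drops at least one matchup (Ostley loses to Holwick; Penrith loses to Ostley; Selby loses to Ostley; Kelston loses to Ostley; Dunmore loses to Ostley; Holwick loses to Kelston); the cycle Ostley > Kelston > Holwick > Ostley rules out a Condorcet winner.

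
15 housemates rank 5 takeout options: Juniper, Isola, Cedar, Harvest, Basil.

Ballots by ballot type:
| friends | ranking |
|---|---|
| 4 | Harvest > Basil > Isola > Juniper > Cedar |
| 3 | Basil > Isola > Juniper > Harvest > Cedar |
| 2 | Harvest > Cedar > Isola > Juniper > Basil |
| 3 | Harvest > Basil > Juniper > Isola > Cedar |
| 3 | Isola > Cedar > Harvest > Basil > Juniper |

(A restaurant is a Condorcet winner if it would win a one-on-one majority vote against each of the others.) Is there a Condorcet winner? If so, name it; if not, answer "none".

Harvest

Pairwise majorities:
Juniper vs Isola: Isola, 12–3.
Juniper vs Cedar: Juniper wins 10–5.
Juniper–Harvest: Harvest 12–3.
Juniper vs Basil: Basil wins 13–2.
Isola vs Cedar: Isola, 13–2.
Isola–Harvest: Harvest 9–6.
Isola–Basil: Basil 10–5.
Cedar–Harvest: Harvest 12–3.
Cedar vs Basil: Basil, 10–5.
Harvest vs Basil: Harvest, 12–3.
Harvest beats each of Juniper, Isola, Cedar, Basil — Harvest is the Condorcet winner.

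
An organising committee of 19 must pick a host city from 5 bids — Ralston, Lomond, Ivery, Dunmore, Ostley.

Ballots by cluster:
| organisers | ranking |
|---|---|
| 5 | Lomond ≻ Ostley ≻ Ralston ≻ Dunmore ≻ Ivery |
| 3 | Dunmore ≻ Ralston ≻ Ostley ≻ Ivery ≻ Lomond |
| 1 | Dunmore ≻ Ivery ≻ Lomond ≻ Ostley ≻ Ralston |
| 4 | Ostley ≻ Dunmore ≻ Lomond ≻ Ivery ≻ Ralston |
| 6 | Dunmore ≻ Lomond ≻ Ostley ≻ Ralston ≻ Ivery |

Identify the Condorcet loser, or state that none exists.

Ivery

Head-to-head results (19 organisers):
Ralston vs Lomond: Lomond wins 16–3.
Ralston–Ivery: Ralston 14–5.
Ralston vs Dunmore: Dunmore wins 14–5.
Ralston vs Ostley: Ostley, 16–3.
Lomond vs Ivery: 5+4+6 = 15 for Lomond, 4 for Ivery — Lomond by 15–4.
Lomond vs Dunmore: Lomond preferred on 5 ballots; Dunmore wins 14–5.
Lomond vs Ostley: Lomond is ranked higher on 5+1+6 = 12 ballots, Ostley on 7. Lomond wins 12–7.
Ivery vs Dunmore: Ivery is ranked higher on 0 ballots, Dunmore on 19. Dunmore wins 19–0.
Ivery vs Ostley: Ostley wins 18–1.
Dunmore vs Ostley: Dunmore, 10–9.
Ivery loses to every other city — it is the Condorcet loser.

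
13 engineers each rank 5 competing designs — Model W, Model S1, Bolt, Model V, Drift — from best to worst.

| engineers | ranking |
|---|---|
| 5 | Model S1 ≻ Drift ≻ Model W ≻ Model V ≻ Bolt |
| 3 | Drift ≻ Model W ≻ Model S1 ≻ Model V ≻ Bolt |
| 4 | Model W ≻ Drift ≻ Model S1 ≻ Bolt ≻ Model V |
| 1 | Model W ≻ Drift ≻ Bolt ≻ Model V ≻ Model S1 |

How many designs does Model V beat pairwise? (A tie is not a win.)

1

Model V against each rival (13 engineers):
Model V–Model W: Model W 13–0.
Model V vs Model S1: Model V preferred on 1 ballot; Model S1 wins 12–1.
Model V vs Bolt: Model V wins 8–5.
Model V vs Drift: Drift wins 13–0.
Model V beats Bolt; loses to Model W, Model S1, Drift — 1 pairwise win.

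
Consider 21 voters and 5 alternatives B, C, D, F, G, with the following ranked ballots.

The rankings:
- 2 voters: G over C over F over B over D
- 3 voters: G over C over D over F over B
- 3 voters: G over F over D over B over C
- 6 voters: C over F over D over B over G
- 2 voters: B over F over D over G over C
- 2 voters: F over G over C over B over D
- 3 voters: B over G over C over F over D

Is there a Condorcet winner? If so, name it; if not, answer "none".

Check each pair by majority over 21 ballots:
B–C: C 13–8.
B–D: D 12–9.
B vs F: F, 16–5.
B–G: B 11–10.
C–D: C 16–5.
C vs F: C wins 14–7.
C vs G: G wins 15–6.
D vs F: F wins 18–3.
D–G: G 13–8.
F vs G: G wins 11–10.
No alternative is unbeaten: B loses to C; C loses to G; D loses to C; F loses to C; G loses to B. In particular B → G → C → B is a majority cycle — no Condorcet winner exists.

none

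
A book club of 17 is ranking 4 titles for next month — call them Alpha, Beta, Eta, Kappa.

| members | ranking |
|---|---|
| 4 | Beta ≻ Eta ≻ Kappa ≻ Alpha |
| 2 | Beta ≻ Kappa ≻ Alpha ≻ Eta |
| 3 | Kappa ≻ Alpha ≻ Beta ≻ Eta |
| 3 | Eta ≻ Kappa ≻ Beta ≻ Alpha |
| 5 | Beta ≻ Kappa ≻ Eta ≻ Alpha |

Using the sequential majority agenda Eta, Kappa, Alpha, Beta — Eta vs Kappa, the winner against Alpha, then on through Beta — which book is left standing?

Beta

Round 1: Eta vs Kappa — 7–10, Kappa advances.
Round 2: Kappa vs Alpha — 17–0, Kappa advances.
Round 3: Kappa vs Beta — 6–11, Beta advances.
Beta survives the agenda.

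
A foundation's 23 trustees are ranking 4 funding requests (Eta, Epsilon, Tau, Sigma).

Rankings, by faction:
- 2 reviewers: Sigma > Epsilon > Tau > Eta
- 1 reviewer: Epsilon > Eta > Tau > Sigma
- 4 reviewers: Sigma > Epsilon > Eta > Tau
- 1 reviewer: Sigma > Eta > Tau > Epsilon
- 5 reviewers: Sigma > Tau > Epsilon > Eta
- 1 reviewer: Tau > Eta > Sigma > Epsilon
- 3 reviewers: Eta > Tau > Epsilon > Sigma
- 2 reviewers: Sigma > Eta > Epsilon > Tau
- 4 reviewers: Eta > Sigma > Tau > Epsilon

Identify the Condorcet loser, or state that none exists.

none

Pairwise majorities:
Eta vs Epsilon: Epsilon, 12–11.
Eta–Tau: Eta 15–8.
Eta vs Sigma: 9 to 14, Sigma.
Epsilon vs Tau: Tau wins 14–9.
Epsilon vs Sigma: Epsilon is ranked higher on 1+3 = 4 ballots, Sigma on 19. Sigma wins 19–4.
Tau–Sigma: Sigma 18–5.
No project is winless: Eta beats Tau; Epsilon beats Eta; Tau beats Epsilon; Sigma beats Eta. There is no Condorcet loser.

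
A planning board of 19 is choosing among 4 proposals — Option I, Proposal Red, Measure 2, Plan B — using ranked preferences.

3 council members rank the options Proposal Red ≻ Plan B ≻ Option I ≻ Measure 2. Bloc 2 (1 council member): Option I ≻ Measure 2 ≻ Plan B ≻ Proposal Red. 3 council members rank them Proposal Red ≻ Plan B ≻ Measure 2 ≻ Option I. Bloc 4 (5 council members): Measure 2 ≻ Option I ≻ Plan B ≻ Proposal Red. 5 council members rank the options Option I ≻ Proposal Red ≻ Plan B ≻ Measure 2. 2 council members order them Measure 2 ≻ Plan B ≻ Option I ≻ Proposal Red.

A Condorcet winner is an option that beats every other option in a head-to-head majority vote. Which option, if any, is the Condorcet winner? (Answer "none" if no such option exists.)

none

Pairwise majorities:
Option I vs Proposal Red: Option I, 13–6.
Option I–Measure 2: Measure 2 10–9.
Option I vs Plan B: Option I, 11–8.
Proposal Red vs Measure 2: Proposal Red wins 11–8.
Proposal Red vs Plan B: Proposal Red wins 11–8.
Measure 2–Plan B: Plan B 11–8.
Each option drops at least one matchup (Option I loses to Measure 2; Proposal Red loses to Option I; Measure 2 loses to Proposal Red; Plan B loses to Option I); the cycle Option I → Proposal Red → Measure 2 → Option I rules out a Condorcet winner.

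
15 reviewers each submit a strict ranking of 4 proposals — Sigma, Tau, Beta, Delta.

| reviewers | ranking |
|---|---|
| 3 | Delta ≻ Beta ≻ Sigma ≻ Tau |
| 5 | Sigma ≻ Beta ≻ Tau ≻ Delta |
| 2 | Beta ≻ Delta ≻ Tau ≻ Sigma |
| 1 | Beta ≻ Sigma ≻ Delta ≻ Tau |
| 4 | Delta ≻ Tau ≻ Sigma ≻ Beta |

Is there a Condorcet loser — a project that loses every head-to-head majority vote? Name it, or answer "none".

Pairwise majorities:
Sigma vs Tau: Sigma wins 9–6.
Sigma vs Beta: Sigma wins 9–6.
Sigma–Delta: Delta 9–6.
Tau vs Beta: Beta wins 11–4.
Tau vs Delta: 5 for Tau, 10 for Delta — Delta by 10–5.
Beta vs Delta: 8 to 7, Beta.
Tau loses to every other project — it is the Condorcet loser.

Tau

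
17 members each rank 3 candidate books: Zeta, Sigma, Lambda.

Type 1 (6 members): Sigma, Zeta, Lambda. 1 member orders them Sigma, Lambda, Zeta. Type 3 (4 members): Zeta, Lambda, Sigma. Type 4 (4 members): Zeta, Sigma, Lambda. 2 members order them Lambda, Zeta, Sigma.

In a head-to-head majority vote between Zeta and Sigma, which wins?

Zeta

Ballots ranking Zeta above Sigma: 4 + 4 + 2 = 10.
Ballots ranking Sigma above Zeta: 17 − 10 = 7.
Zeta wins the head-to-head 10–7.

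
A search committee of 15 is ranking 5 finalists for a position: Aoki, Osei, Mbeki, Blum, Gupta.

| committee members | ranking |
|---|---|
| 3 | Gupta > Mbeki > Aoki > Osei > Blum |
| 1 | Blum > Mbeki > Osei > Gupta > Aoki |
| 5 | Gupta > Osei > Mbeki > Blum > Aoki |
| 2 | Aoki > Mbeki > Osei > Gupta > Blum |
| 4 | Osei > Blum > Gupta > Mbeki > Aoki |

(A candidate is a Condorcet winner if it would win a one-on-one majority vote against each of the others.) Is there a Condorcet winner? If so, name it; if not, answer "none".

Gupta

Check each pair by majority over 15 ballots:
Aoki vs Osei: 5 to 10, Osei.
Aoki vs Mbeki: Aoki preferred on 2 ballots; Mbeki wins 13–2.
Aoki vs Blum: Aoki is ranked higher on 3+2 = 5 ballots, Blum on 10. Blum wins 10–5.
Aoki vs Gupta: 2 for Aoki, 13 for Gupta — Gupta by 13–2.
Osei vs Mbeki: 5+4 = 9 for Osei, 6 for Mbeki — Osei by 9–6.
Osei vs Blum: 14 to 1, Osei.
Osei vs Gupta: Osei is ranked higher on 1+2+4 = 7 ballots, Gupta on 8. Gupta wins 8–7.
Mbeki vs Blum: Mbeki is ranked higher on 3+5+2 = 10 ballots, Blum on 5. Mbeki wins 10–5.
Mbeki vs Gupta: Mbeki is ranked higher on 1+2 = 3 ballots, Gupta on 12. Gupta wins 12–3.
Blum vs Gupta: 1+4 = 5 for Blum, 10 for Gupta — Gupta by 10–5.
Only Gupta has no losses; Gupta is the Condorcet winner.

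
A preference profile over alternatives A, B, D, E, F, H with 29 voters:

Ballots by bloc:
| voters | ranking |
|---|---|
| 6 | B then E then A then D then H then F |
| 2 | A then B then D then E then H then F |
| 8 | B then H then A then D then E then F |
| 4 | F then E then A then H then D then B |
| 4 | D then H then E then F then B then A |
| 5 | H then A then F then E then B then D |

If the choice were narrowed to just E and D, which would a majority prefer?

Ballots ranking E above D: 6 + 4 + 5 = 15.
Ballots ranking D above E: 29 − 15 = 14.
E wins the head-to-head 15–14.

E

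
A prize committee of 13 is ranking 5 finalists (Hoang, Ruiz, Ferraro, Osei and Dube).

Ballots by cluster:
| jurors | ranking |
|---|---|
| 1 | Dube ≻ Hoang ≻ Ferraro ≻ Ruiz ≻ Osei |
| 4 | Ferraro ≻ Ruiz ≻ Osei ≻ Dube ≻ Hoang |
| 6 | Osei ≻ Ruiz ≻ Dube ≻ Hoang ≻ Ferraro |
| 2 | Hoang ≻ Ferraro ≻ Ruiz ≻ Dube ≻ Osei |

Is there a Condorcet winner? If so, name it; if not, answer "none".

Head-to-head results (13 jurors):
Hoang vs Ruiz: 3 to 10, Ruiz.
Hoang vs Ferraro: 1+6+2 = 9 for Hoang, 4 for Ferraro — Hoang by 9–4.
Hoang vs Osei: Hoang preferred on 1+2 = 3 ballots; Osei wins 10–3.
Hoang vs Dube: 2 to 11, Dube.
Ruiz vs Ferraro: 6 to 7, Ferraro.
Ruiz vs Osei: 1+4+2 = 7 for Ruiz, 6 for Osei — Ruiz by 7–6.
Ruiz vs Dube: 4+6+2 = 12 for Ruiz, 1 for Dube — Ruiz by 12–1.
Ferraro vs Osei: 1+4+2 = 7 for Ferraro, 6 for Osei — Ferraro by 7–6.
Ferraro vs Dube: 4+2 = 6 for Ferraro, 7 for Dube — Dube by 7–6.
Osei vs Dube: 4+6 = 10 for Osei, 3 for Dube — Osei by 10–3.
Every nominee loses at least once (Hoang loses to Ruiz; Ruiz loses to Ferraro; Ferraro loses to Hoang; Osei loses to Ruiz; Dube loses to Ruiz). The majority relation contains the cycle Hoang beats Ferraro beats Ruiz beats Hoang, so there is no Condorcet winner.

none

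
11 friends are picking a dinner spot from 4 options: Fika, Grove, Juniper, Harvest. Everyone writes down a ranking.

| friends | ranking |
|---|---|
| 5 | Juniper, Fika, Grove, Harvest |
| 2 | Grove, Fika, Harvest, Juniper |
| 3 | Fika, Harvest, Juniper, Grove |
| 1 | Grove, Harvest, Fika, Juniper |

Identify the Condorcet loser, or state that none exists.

none

Head-to-head results (11 friends):
Fika–Grove: Fika 8–3.
Fika vs Juniper: 6 to 5, Fika.
Fika vs Harvest: Fika, 10–1.
Grove vs Juniper: Juniper wins 8–3.
Grove vs Harvest: Grove is ranked higher on 5+2+1 = 8 ballots, Harvest on 3. Grove wins 8–3.
Juniper vs Harvest: Juniper preferred on 5 ballots; Harvest wins 6–5.
Each restaurant has at least one pairwise win (Fika beats Grove; Grove beats Harvest; Juniper beats Grove; Harvest beats Juniper) — no Condorcet loser.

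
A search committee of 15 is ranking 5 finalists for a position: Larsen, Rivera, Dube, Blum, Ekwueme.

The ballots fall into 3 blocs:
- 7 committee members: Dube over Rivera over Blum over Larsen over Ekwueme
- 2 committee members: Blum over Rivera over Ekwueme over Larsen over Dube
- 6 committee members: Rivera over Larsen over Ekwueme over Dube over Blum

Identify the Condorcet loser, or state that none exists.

none

Head-to-head results (15 committee members):
Larsen–Rivera: Rivera 15–0.
Larsen–Dube: Larsen 8–7.
Larsen vs Blum: Blum, 9–6.
Larsen vs Ekwueme: 13 to 2, Larsen.
Rivera–Dube: Rivera 8–7.
Rivera vs Blum: Rivera wins 13–2.
Rivera vs Ekwueme: Rivera, 15–0.
Dube vs Blum: Dube wins 13–2.
Dube vs Ekwueme: Dube is ranked higher on 7 ballots, Ekwueme on 8. Ekwueme wins 8–7.
Blum vs Ekwueme: 7+2 = 9 for Blum, 6 for Ekwueme — Blum by 9–6.
No candidate is winless: Larsen beats Dube; Rivera beats Larsen; Dube beats Blum; Blum beats Larsen; Ekwueme beats Dube. There is no Condorcet loser.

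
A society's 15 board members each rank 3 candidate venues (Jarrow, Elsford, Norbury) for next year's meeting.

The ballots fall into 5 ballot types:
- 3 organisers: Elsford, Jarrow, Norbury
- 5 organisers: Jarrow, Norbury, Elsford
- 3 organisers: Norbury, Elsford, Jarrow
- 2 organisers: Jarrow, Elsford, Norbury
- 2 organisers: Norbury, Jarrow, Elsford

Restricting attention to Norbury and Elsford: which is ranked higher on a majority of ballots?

Ballots ranking Norbury above Elsford: 5 + 3 + 2 = 10.
Ballots ranking Elsford above Norbury: 15 − 10 = 5.
Norbury wins the head-to-head 10–5.

Norbury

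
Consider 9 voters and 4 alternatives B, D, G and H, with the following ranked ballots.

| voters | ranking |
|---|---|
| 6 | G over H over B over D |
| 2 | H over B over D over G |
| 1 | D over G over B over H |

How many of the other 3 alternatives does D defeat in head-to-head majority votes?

0

D against each rival (9 voters):
D–B: B 8–1.
D vs G: 2+1 = 3 for D, 6 for G — G by 6–3.
D vs H: H wins 8–1.
D beats no one; loses to B, G, H — 0 pairwise wins.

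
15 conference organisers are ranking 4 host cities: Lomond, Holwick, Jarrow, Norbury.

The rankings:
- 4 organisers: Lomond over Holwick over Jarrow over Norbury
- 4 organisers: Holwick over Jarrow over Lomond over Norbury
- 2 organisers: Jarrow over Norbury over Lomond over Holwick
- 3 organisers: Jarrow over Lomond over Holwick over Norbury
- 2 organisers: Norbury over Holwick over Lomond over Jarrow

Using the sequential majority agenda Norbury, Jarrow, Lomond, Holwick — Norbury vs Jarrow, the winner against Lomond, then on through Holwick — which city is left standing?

Holwick

Round 1: Norbury vs Jarrow — 2–13, Jarrow advances.
Round 2: Jarrow vs Lomond — 9–6, Jarrow advances.
Round 3: Jarrow vs Holwick — 5–10, Holwick advances.
Holwick survives the agenda.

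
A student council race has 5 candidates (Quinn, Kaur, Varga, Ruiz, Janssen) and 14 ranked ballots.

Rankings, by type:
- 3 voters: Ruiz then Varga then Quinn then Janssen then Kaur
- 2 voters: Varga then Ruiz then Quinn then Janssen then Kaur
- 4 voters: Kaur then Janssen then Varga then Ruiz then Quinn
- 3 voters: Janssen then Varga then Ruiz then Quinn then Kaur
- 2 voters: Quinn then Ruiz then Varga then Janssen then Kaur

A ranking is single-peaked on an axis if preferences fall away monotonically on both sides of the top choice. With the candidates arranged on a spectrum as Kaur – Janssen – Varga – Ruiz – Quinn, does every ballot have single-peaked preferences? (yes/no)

yes

Axis positions: Kaur=1, Janssen=2, Varga=3, Ruiz=4, Quinn=5.
Type 1 (peak Ruiz at position 4): ranking walks positions 4-3-5-2-1, expanding outward from the peak — single-peaked.
Type 2 (peak Varga at position 3): ranking walks positions 3-4-5-2-1, expanding outward from the peak — single-peaked.
Type 3 (peak Kaur at position 1): ranking walks positions 1-2-3-4-5, expanding outward from the peak — single-peaked.
Type 4 (peak Janssen at position 2): ranking walks positions 2-3-4-5-1, expanding outward from the peak — single-peaked.
Type 5 (peak Quinn at position 5): ranking walks positions 5-4-3-2-1, expanding outward from the peak — single-peaked.
Every ranking is single-peaked on this axis.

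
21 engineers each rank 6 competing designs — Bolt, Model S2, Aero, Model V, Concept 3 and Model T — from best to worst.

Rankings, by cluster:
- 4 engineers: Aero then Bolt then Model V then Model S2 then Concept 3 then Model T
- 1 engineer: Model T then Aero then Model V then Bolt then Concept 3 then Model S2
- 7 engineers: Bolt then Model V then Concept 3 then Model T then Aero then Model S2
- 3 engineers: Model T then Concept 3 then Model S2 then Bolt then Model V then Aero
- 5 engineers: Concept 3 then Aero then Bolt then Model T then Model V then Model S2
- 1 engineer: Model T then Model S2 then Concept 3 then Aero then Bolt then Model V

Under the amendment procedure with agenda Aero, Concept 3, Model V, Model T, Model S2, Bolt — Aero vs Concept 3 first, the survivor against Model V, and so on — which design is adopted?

Bolt

Round 1: Aero vs Concept 3 — 5–16, Concept 3 advances.
Round 2: Concept 3 vs Model V — 9–12, Model V advances.
Round 3: Model V vs Model T — 11–10, Model V advances.
Round 4: Model V vs Model S2 — 17–4, Model V advances.
Round 5: Model V vs Bolt — 1–20, Bolt advances.
Bolt survives the agenda.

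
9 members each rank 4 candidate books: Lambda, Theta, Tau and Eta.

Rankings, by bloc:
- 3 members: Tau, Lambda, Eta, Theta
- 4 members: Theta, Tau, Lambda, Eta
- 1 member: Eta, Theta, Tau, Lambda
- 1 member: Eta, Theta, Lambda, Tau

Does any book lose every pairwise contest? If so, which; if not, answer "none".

none

Pairwise majorities:
Lambda vs Theta: 3 to 6, Theta.
Lambda vs Tau: Lambda preferred on 1 ballot; Tau wins 8–1.
Lambda–Eta: Lambda 7–2.
Theta vs Tau: Theta, 6–3.
Theta vs Eta: 4 to 5, Eta.
Tau vs Eta: Tau wins 7–2.
Each book has at least one pairwise win (Lambda beats Eta; Theta beats Lambda; Tau beats Lambda; Eta beats Theta) — no Condorcet loser.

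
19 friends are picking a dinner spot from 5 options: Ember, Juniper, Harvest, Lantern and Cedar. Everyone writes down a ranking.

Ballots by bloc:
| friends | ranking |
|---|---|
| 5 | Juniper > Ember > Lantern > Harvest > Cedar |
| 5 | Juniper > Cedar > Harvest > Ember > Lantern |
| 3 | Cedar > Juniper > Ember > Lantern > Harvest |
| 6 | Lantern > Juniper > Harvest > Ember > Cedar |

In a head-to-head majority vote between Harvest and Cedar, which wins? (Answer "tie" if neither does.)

Harvest

Ballots ranking Harvest above Cedar: 5 + 6 = 11.
Ballots ranking Cedar above Harvest: 19 − 11 = 8.
Harvest wins the head-to-head 11–8.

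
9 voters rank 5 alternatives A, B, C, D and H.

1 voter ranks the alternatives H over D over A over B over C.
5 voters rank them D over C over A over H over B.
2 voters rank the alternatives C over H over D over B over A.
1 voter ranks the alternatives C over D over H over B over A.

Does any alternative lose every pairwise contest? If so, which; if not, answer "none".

B

Pairwise majorities:
A vs B: 6 to 3, A.
A vs C: 1 for A, 8 for C — C by 8–1.
A vs D: D wins 9–0.
A vs H: 5 to 4, A.
B–C: C 8–1.
B vs D: B is ranked higher on 0 ballots, D on 9. D wins 9–0.
B vs H: H, 9–0.
C–D: D 6–3.
C vs H: C, 8–1.
D vs H: D wins 6–3.
Only B has no wins; B is the Condorcet loser.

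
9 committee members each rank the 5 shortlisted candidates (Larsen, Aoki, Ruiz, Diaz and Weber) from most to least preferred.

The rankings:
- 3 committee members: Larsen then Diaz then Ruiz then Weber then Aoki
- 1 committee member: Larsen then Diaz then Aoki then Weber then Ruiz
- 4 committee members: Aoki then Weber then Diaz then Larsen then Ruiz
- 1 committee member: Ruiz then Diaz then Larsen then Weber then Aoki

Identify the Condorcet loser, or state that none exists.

Pairwise majorities:
Larsen vs Aoki: Larsen, 5–4.
Larsen vs Ruiz: Larsen, 8–1.
Larsen vs Diaz: Diaz wins 5–4.
Larsen–Weber: Larsen 5–4.
Aoki vs Ruiz: Aoki wins 5–4.
Aoki vs Diaz: Aoki preferred on 4 ballots; Diaz wins 5–4.
Aoki vs Weber: Aoki, 5–4.
Ruiz vs Diaz: Diaz, 8–1.
Ruiz vs Weber: Weber, 5–4.
Diaz–Weber: Diaz 5–4.
Ruiz loses to every other candidate — it is the Condorcet loser.

Ruiz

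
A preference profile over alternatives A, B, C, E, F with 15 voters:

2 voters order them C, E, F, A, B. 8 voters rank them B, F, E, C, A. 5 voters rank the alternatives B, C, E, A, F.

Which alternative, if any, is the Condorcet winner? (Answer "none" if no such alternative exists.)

B

Head-to-head results (15 voters):
A vs B: 2 to 13, B.
A vs C: A preferred on 0 ballots; C wins 15–0.
A vs E: 0 for A, 15 for E — E by 15–0.
A vs F: 5 to 10, F.
B vs C: B preferred on 8+5 = 13 ballots; B wins 13–2.
B vs E: 13 to 2, B.
B vs F: 8+5 = 13 for B, 2 for F — B by 13–2.
C vs E: C preferred on 2+5 = 7 ballots; E wins 8–7.
C vs F: 2+5 = 7 for C, 8 for F — F by 8–7.
E vs F: E preferred on 2+5 = 7 ballots; F wins 8–7.
Only B has no losses; B is the Condorcet winner.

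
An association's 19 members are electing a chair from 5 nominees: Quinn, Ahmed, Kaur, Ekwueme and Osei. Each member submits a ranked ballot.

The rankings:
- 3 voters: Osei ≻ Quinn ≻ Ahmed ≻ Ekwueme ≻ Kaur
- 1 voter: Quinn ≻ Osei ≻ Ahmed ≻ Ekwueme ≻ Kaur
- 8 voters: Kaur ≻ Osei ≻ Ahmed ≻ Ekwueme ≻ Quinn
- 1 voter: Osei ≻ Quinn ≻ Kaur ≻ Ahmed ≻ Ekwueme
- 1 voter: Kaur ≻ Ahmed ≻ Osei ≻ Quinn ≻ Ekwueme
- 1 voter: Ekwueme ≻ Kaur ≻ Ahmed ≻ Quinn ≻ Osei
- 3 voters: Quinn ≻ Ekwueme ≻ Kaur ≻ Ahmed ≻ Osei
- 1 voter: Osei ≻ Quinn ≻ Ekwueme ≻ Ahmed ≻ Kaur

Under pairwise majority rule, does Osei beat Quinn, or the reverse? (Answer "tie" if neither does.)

Ballots ranking Osei above Quinn: 3 + 8 + 1 + 1 + 1 = 14.
Ballots ranking Quinn above Osei: 19 − 14 = 5.
Osei wins the head-to-head 14–5.

Osei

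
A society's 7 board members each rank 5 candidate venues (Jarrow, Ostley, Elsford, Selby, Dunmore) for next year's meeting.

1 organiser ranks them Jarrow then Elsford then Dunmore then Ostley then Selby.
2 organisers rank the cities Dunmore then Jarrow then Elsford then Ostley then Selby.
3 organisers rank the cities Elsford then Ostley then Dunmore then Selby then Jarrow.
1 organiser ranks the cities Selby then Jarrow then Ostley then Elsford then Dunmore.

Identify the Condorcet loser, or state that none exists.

Head-to-head results (7 organisers):
Jarrow–Ostley: Jarrow 4–3.
Jarrow vs Elsford: Jarrow wins 4–3.
Jarrow vs Selby: Jarrow preferred on 1+2 = 3 ballots; Selby wins 4–3.
Jarrow–Dunmore: Dunmore 5–2.
Ostley–Elsford: Elsford 6–1.
Ostley–Selby: Ostley 6–1.
Ostley vs Dunmore: Ostley preferred on 3+1 = 4 ballots; Ostley wins 4–3.
Elsford vs Selby: Elsford preferred on 1+2+3 = 6 ballots; Elsford wins 6–1.
Elsford–Dunmore: Elsford 5–2.
Selby vs Dunmore: 1 to 6, Dunmore.
No city is winless: Jarrow beats Ostley; Ostley beats Selby; Elsford beats Ostley; Selby beats Jarrow; Dunmore beats Jarrow. There is no Condorcet loser.

none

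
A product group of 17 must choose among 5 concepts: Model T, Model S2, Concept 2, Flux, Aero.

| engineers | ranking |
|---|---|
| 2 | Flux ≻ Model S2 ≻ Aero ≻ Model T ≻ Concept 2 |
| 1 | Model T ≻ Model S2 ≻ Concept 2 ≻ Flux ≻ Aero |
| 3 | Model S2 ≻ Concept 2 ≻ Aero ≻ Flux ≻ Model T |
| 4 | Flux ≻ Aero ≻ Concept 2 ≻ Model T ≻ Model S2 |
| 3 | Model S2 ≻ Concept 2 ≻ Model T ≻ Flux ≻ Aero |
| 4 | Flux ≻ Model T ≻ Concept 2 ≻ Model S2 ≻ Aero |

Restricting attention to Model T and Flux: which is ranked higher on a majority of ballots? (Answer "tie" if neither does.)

Ballots ranking Model T above Flux: 1 + 3 = 4.
Ballots ranking Flux above Model T: 17 − 4 = 13.
Flux wins the head-to-head 13–4.

Flux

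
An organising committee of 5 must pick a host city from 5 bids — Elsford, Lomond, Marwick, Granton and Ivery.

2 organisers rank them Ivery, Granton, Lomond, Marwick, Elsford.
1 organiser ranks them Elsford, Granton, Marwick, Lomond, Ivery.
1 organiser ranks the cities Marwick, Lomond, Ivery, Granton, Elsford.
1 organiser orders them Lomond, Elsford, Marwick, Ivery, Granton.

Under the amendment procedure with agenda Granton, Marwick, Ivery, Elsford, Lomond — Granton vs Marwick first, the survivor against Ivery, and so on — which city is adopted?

Lomond

Round 1: Granton vs Marwick — 3–2, Granton advances.
Round 2: Granton vs Ivery — 1–4, Ivery advances.
Round 3: Ivery vs Elsford — 3–2, Ivery advances.
Round 4: Ivery vs Lomond — 2–3, Lomond advances.
Lomond survives the agenda.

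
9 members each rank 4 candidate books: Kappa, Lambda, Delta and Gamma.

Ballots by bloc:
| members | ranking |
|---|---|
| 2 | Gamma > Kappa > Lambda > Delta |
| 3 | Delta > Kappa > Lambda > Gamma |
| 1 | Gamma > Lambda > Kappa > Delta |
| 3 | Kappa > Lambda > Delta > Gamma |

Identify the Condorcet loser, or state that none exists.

Head-to-head results (9 members):
Kappa vs Lambda: Kappa wins 8–1.
Kappa–Delta: Kappa 6–3.
Kappa vs Gamma: Kappa wins 6–3.
Lambda–Delta: Lambda 6–3.
Lambda–Gamma: Lambda 6–3.
Delta vs Gamma: Delta is ranked higher on 3+3 = 6 ballots, Gamma on 3. Delta wins 6–3.
Gamma loses to every other book — it is the Condorcet loser.

Gamma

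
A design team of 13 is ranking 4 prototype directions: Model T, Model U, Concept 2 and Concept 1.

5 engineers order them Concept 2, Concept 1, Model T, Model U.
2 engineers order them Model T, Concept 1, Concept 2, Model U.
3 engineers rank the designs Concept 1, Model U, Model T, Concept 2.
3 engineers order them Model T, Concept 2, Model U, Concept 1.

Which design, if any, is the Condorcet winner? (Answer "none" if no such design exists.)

none

Pairwise majorities:
Model T vs Model U: Model T wins 10–3.
Model T vs Concept 2: Model T wins 8–5.
Model T vs Concept 1: Concept 1 wins 8–5.
Model U vs Concept 2: Concept 2 wins 10–3.
Model U–Concept 1: Concept 1 10–3.
Concept 2 vs Concept 1: 5+3 = 8 for Concept 2, 5 for Concept 1 — Concept 2 by 8–5.
No design is unbeaten: Model T loses to Concept 1; Model U loses to Model T; Concept 2 loses to Model T; Concept 1 loses to Concept 2. In particular Model T → Concept 2 → Concept 1 → Model T is a majority cycle — no Condorcet winner exists.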